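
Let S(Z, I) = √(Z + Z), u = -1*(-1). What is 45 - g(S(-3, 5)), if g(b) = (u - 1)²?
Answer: 45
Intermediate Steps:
u = 1
S(Z, I) = √2*√Z (S(Z, I) = √(2*Z) = √2*√Z)
g(b) = 0 (g(b) = (1 - 1)² = 0² = 0)
45 - g(S(-3, 5)) = 45 - 1*0 = 45 + 0 = 45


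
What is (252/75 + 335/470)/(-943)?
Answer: -9571/2216050 ≈ -0.0043189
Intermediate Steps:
(252/75 + 335/470)/(-943) = (252*(1/75) + 335*(1/470))*(-1/943) = (84/25 + 67/94)*(-1/943) = (9571/2350)*(-1/943) = -9571/2216050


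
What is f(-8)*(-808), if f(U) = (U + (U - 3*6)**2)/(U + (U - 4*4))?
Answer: 16867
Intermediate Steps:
f(U) = (U + (-18 + U)**2)/(-16 + 2*U) (f(U) = (U + (U - 18)**2)/(U + (U - 16)) = (U + (-18 + U)**2)/(U + (-16 + U)) = (U + (-18 + U)**2)/(-16 + 2*U))
f(-8)*(-808) = ((-8 + (-18 - 8)**2)/(2*(-8 - 8)))*(-808) = ((1/2)*(-8 + (-26)**2)/(-16))*(-808) = ((1/2)*(-1/16)*(-8 + 676))*(-808) = ((1/2)*(-1/16)*668)*(-808) = -167/8*(-808) = 16867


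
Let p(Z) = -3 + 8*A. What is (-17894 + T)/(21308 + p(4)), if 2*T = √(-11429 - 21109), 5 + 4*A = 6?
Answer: -17894/21307 + I*√32538/42614 ≈ -0.83982 + 0.004233*I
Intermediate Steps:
A = ¼ (A = -5/4 + (¼)*6 = -5/4 + 3/2 = ¼ ≈ 0.25000)
T = I*√32538/2 (T = √(-11429 - 21109)/2 = √(-32538)/2 = (I*√32538)/2 = I*√32538/2 ≈ 90.191*I)
p(Z) = -1 (p(Z) = -3 + 8*(¼) = -3 + 2 = -1)
(-17894 + T)/(21308 + p(4)) = (-17894 + I*√32538/2)/(21308 - 1) = (-17894 + I*√32538/2)/21307 = (-17894 + I*√32538/2)*(1/21307) = -17894/21307 + I*√32538/42614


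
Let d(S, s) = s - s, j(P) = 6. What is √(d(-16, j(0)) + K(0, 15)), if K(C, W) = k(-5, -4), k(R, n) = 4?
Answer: 2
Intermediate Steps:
K(C, W) = 4
d(S, s) = 0
√(d(-16, j(0)) + K(0, 15)) = √(0 + 4) = √4 = 2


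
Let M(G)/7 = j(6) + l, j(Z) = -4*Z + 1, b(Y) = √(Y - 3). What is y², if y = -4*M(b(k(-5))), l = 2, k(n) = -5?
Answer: 345744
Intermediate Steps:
b(Y) = √(-3 + Y)
j(Z) = 1 - 4*Z
M(G) = -147 (M(G) = 7*((1 - 4*6) + 2) = 7*((1 - 24) + 2) = 7*(-23 + 2) = 7*(-21) = -147)
y = 588 (y = -4*(-147) = 588)
y² = 588² = 345744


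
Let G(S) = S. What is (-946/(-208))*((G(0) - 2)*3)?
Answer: -1419/52 ≈ -27.288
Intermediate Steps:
(-946/(-208))*((G(0) - 2)*3) = (-946/(-208))*((0 - 2)*3) = (-946*(-1/208))*(-2*3) = (473/104)*(-6) = -1419/52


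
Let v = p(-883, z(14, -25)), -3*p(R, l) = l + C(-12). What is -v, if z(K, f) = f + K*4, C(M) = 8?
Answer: 13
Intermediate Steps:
z(K, f) = f + 4*K
p(R, l) = -8/3 - l/3 (p(R, l) = -(l + 8)/3 = -(8 + l)/3 = -8/3 - l/3)
v = -13 (v = -8/3 - (-25 + 4*14)/3 = -8/3 - (-25 + 56)/3 = -8/3 - ⅓*31 = -8/3 - 31/3 = -13)
-v = -1*(-13) = 13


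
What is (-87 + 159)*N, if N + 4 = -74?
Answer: -5616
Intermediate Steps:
N = -78 (N = -4 - 74 = -78)
(-87 + 159)*N = (-87 + 159)*(-78) = 72*(-78) = -5616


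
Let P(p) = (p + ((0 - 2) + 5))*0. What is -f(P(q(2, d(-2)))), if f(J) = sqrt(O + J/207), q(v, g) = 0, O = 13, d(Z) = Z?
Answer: -sqrt(13) ≈ -3.6056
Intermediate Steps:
P(p) = 0 (P(p) = (p + (-2 + 5))*0 = (p + 3)*0 = (3 + p)*0 = 0)
f(J) = sqrt(13 + J/207)
-f(P(q(2, d(-2)))) = -sqrt(61893 + 23*0)/69 = -sqrt(61893 + 0)/69 = -sqrt(61893)/69 = -69*sqrt(13)/69 = -sqrt(13)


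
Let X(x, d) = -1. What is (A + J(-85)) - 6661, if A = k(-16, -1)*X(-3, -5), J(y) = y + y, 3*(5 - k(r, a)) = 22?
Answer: -20486/3 ≈ -6828.7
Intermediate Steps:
k(r, a) = -7/3 (k(r, a) = 5 - ⅓*22 = 5 - 22/3 = -7/3)
J(y) = 2*y
A = 7/3 (A = -7/3*(-1) = 7/3 ≈ 2.3333)
(A + J(-85)) - 6661 = (7/3 + 2*(-85)) - 6661 = (7/3 - 170) - 6661 = -503/3 - 6661 = -20486/3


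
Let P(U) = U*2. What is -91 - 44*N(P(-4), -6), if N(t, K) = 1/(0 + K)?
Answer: -251/3 ≈ -83.667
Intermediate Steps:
P(U) = 2*U
N(t, K) = 1/K
-91 - 44*N(P(-4), -6) = -91 - 44/(-6) = -91 - 44*(-⅙) = -91 + 22/3 = -251/3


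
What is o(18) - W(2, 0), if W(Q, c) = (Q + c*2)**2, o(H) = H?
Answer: 14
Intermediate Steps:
W(Q, c) = (Q + 2*c)**2
o(18) - W(2, 0) = 18 - (2 + 2*0)**2 = 18 - (2 + 0)**2 = 18 - 1*2**2 = 18 - 1*4 = 18 - 4 = 14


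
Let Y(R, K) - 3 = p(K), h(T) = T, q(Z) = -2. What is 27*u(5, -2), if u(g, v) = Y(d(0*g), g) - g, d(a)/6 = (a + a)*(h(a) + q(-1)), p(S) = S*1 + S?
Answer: 216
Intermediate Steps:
p(S) = 2*S (p(S) = S + S = 2*S)
d(a) = 12*a*(-2 + a) (d(a) = 6*((a + a)*(a - 2)) = 6*((2*a)*(-2 + a)) = 6*(2*a*(-2 + a)) = 12*a*(-2 + a))
Y(R, K) = 3 + 2*K
u(g, v) = 3 + g (u(g, v) = (3 + 2*g) - g = 3 + g)
27*u(5, -2) = 27*(3 + 5) = 27*8 = 216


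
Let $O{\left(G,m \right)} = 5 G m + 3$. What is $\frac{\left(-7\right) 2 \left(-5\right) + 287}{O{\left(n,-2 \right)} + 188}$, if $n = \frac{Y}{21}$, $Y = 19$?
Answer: $\frac{7497}{3821} \approx 1.9621$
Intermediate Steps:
$n = \frac{19}{21} \approx 0.90476$
$O{\left(G,m \right)} = 3 + 5 G m$ ($O{\left(G,m \right)} = 5 G m + 3 = 3 + 5 G m$)
$\frac{\left(-7\right) 2 \left(-5\right) + 287}{O{\left(n,-2 \right)} + 188} = \frac{\left(-7\right) 2 \left(-5\right) + 287}{\left(3 + 5 \cdot \frac{19}{21} \left(-2\right)\right) + 188} = \frac{\left(-14\right) \left(-5\right) + 287}{\left(3 - \frac{190}{21}\right) + 188} = \frac{70 + 287}{- \frac{127}{21} + 188} = \frac{357}{\frac{3821}{21}} = 357 \cdot \frac{21}{3821} = \frac{7497}{3821}$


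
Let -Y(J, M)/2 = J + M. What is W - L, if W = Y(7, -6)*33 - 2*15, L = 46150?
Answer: -46246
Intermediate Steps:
Y(J, M) = -2*J - 2*M (Y(J, M) = -2*(J + M) = -2*J - 2*M)
W = -96 (W = (-2*7 - 2*(-6))*33 - 2*15 = (-14 + 12)*33 - 30 = -2*33 - 30 = -66 - 30 = -96)
W - L = -96 - 1*46150 = -96 - 46150 = -46246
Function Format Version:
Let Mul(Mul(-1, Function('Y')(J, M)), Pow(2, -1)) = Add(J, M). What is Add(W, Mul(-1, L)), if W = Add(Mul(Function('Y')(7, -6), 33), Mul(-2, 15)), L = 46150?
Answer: -46246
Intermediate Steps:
Function('Y')(J, M) = Add(Mul(-2, J), Mul(-2, M)) (Function('Y')(J, M) = Mul(-2, Add(J, M)) = Add(Mul(-2, J), Mul(-2, M)))
W = -96 (W = Add(Mul(Add(Mul(-2, 7), Mul(-2, -6)), 33), Mul(-2, 15)) = Add(Mul(Add(-14, 12), 33), -30) = Add(Mul(-2, 33), -30) = Add(-66, -30) = -96)
Add(W, Mul(-1, L)) = Add(-96, Mul(-1, 46150)) = Add(-96, -46150) = -46246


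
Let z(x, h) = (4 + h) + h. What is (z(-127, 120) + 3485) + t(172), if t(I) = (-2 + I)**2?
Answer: 32629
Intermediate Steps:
z(x, h) = 4 + 2*h
(z(-127, 120) + 3485) + t(172) = ((4 + 2*120) + 3485) + (-2 + 172)**2 = ((4 + 240) + 3485) + 170**2 = (244 + 3485) + 28900 = 3729 + 28900 = 32629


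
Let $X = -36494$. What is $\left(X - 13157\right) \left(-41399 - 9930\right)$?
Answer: $2548536179$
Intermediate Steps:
$\left(X - 13157\right) \left(-41399 - 9930\right) = \left(-36494 - 13157\right) \left(-41399 - 9930\right) = \left(-49651\right) \left(-51329\right) = 2548536179$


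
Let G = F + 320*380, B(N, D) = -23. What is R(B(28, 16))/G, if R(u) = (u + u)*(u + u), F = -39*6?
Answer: 1058/60683 ≈ 0.017435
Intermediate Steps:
F = -234
G = 121366 (G = -234 + 320*380 = -234 + 121600 = 121366)
R(u) = 4*u**2 (R(u) = (2*u)*(2*u) = 4*u**2)
R(B(28, 16))/G = (4*(-23)**2)/121366 = (4*529)*(1/121366) = 2116*(1/121366) = 1058/60683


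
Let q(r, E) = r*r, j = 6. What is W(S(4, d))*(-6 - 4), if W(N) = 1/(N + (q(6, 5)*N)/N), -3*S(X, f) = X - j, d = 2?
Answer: -3/11 ≈ -0.27273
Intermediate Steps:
q(r, E) = r²
S(X, f) = 2 - X/3 (S(X, f) = -(X - 1*6)/3 = -(X - 6)/3 = -(-6 + X)/3 = 2 - X/3)
W(N) = 1/(36 + N) (W(N) = 1/(N + (6²*N)/N) = 1/(N + (36*N)/N) = 1/(N + 36) = 1/(36 + N))
W(S(4, d))*(-6 - 4) = (-6 - 4)/(36 + (2 - ⅓*4)) = -10/(36 + (2 - 4/3)) = -10/(36 + ⅔) = -10/(110/3) = (3/110)*(-10) = -3/11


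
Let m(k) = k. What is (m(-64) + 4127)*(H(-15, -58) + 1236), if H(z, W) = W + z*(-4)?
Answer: 5029994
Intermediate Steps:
H(z, W) = W - 4*z
(m(-64) + 4127)*(H(-15, -58) + 1236) = (-64 + 4127)*((-58 - 4*(-15)) + 1236) = 4063*((-58 + 60) + 1236) = 4063*(2 + 1236) = 4063*1238 = 5029994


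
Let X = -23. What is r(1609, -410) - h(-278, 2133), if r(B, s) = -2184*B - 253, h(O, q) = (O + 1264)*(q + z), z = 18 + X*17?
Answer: -5249669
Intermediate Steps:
z = -373 (z = 18 - 23*17 = 18 - 391 = -373)
h(O, q) = (-373 + q)*(1264 + O) (h(O, q) = (O + 1264)*(q - 373) = (1264 + O)*(-373 + q) = (-373 + q)*(1264 + O))
r(B, s) = -253 - 2184*B
r(1609, -410) - h(-278, 2133) = (-253 - 2184*1609) - (-471472 - 373*(-278) + 1264*2133 - 278*2133) = (-253 - 3514056) - (-471472 + 103694 + 2696112 - 592974) = -3514309 - 1*1735360 = -3514309 - 1735360 = -5249669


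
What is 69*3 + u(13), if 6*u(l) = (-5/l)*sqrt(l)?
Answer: 207 - 5*sqrt(13)/78 ≈ 206.77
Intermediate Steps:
u(l) = -5/(6*sqrt(l)) (u(l) = ((-5/l)*sqrt(l))/6 = (-5/sqrt(l))/6 = -5/(6*sqrt(l)))
69*3 + u(13) = 69*3 - 5*sqrt(13)/78 = 207 - 5*sqrt(13)/78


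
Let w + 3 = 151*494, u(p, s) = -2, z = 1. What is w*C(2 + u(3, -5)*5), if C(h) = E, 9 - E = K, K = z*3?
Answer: 447546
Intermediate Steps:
K = 3 (K = 1*3 = 3)
E = 6 (E = 9 - 1*3 = 9 - 3 = 6)
C(h) = 6
w = 74591 (w = -3 + 151*494 = -3 + 74594 = 74591)
w*C(2 + u(3, -5)*5) = 74591*6 = 447546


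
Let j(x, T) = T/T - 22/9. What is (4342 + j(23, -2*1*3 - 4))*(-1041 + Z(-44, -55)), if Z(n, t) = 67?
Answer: -38049310/9 ≈ -4.2277e+6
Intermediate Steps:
j(x, T) = -13/9 (j(x, T) = 1 - 22*1/9 = 1 - 22/9 = -13/9)
(4342 + j(23, -2*1*3 - 4))*(-1041 + Z(-44, -55)) = (4342 - 13/9)*(-1041 + 67) = (39065/9)*(-974) = -38049310/9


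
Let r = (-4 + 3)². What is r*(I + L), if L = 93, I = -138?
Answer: -45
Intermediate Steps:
r = 1 (r = (-1)² = 1)
r*(I + L) = 1*(-138 + 93) = 1*(-45) = -45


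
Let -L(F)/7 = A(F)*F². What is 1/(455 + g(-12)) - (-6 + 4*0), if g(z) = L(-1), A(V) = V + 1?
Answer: 2731/455 ≈ 6.0022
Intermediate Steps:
A(V) = 1 + V
L(F) = -7*F²*(1 + F) (L(F) = -7*(1 + F)*F² = -7*F²*(1 + F))
g(z) = 0 (g(z) = 7*(-1)²*(-1 - 1*(-1)) = 7*1*(-1 + 1) = 7*1*0 = 0)
1/(455 + g(-12)) - (-6 + 4*0) = 1/(455 + 0) - (-6 + 4*0) = 1/455 - (-6 + 0) = 1/455 - 1*(-6) = 1/455 + 6 = 2731/455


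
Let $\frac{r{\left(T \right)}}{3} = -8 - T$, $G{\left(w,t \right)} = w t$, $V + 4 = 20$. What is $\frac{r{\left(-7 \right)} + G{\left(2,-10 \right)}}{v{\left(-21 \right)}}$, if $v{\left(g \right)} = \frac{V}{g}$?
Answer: $\frac{483}{16} \approx 30.188$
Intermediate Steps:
$V = 16$ ($V = -4 + 20 = 16$)
$G{\left(w,t \right)} = t w$
$r{\left(T \right)} = -24 - 3 T$ ($r{\left(T \right)} = 3 \left(-8 - T\right) = -24 - 3 T$)
$v{\left(g \right)} = \frac{16}{g}$
$\frac{r{\left(-7 \right)} + G{\left(2,-10 \right)}}{v{\left(-21 \right)}} = \frac{\left(-24 - -21\right) - 20}{16 \frac{1}{-21}} = \frac{\left(-24 + 21\right) - 20}{16 \left(- \frac{1}{21}\right)} = \frac{-3 - 20}{- \frac{16}{21}} = \left(-23\right) \left(- \frac{21}{16}\right) = \frac{483}{16}$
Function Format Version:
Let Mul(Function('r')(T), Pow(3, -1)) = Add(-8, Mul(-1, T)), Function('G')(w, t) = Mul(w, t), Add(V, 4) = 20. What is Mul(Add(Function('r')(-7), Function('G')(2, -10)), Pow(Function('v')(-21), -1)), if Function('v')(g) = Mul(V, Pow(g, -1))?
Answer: Rational(483, 16) ≈ 30.188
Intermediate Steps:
V = 16 (V = Add(-4, 20) = 16)
Function('G')(w, t) = Mul(t, w)
Function('r')(T) = Add(-24, Mul(-3, T)) (Function('r')(T) = Mul(3, Add(-8, Mul(-1, T))) = Add(-24, Mul(-3, T)))
Function('v')(g) = Mul(16, Pow(g, -1))
Mul(Add(Function('r')(-7), Function('G')(2, -10)), Pow(Function('v')(-21), -1)) = Mul(Add(Add(-24, Mul(-3, -7)), Mul(-10, 2)), Pow(Mul(16, Pow(-21, -1)), -1)) = Mul(Add(Add(-24, 21), -20), Pow(Mul(16, Rational(-1, 21)), -1)) = Mul(Add(-3, -20), Pow(Rational(-16, 21), -1)) = Mul(-23, Rational(-21, 16)) = Rational(483, 16)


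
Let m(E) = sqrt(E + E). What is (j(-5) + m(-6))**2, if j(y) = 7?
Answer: 37 + 28*I*sqrt(3) ≈ 37.0 + 48.497*I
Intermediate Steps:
m(E) = sqrt(2)*sqrt(E) (m(E) = sqrt(2*E) = sqrt(2)*sqrt(E))
(j(-5) + m(-6))**2 = (7 + sqrt(2)*sqrt(-6))**2 = (7 + sqrt(2)*(I*sqrt(6)))**2 = (7 + 2*I*sqrt(3))**2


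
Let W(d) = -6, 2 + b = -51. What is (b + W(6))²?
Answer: 3481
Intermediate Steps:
b = -53 (b = -2 - 51 = -53)
(b + W(6))² = (-53 - 6)² = (-59)² = 3481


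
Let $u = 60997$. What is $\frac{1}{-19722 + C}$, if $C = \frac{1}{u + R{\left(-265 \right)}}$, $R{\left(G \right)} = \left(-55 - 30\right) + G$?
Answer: $- \frac{60647}{1196080133} \approx -5.0705 \cdot 10^{-5}$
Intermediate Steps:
$R{\left(G \right)} = -85 + G$
$C = \frac{1}{60647}$ ($C = \frac{1}{60997 - 350} = \frac{1}{60647} \approx 1.6489 \cdot 10^{-5}$)
$\frac{1}{-19722 + C} = \frac{1}{-19722 + \frac{1}{60647}} = \frac{1}{- \frac{1196080133}{60647}} = - \frac{60647}{1196080133}$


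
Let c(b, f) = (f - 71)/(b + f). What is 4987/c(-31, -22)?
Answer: 264311/93 ≈ 2842.1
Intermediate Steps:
c(b, f) = (-71 + f)/(b + f)
4987/c(-31, -22) = 4987/(((-71 - 22)/(-31 - 22))) = 4987/((-93/(-53))) = 4987/((-1/53*(-93))) = 4987/(93/53) = 4987*(53/93) = 264311/93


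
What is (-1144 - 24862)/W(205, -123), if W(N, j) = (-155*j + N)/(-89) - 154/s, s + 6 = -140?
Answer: 168960982/1399857 ≈ 120.70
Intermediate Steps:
s = -146 (s = -6 - 140 = -146)
W(N, j) = 77/73 - N/89 + 155*j/89 (W(N, j) = (-155*j + N)/(-89) - 154/(-146) = (N - 155*j)*(-1/89) - 154*(-1/146) = (-N/89 + 155*j/89) + 77/73 = 77/73 - N/89 + 155*j/89)
(-1144 - 24862)/W(205, -123) = (-1144 - 24862)/(77/73 - 1/89*205 + (155/89)*(-123)) = -26006/(77/73 - 205/89 - 19065/89) = -26006/(-1399857/6497) = -26006*(-6497/1399857) = 168960982/1399857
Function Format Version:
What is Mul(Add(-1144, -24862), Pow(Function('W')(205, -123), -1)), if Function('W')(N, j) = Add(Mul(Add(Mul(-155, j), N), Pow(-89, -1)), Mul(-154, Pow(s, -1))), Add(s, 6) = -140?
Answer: Rational(168960982, 1399857) ≈ 120.70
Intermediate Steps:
s = -146 (s = Add(-6, -140) = -146)
Function('W')(N, j) = Add(Rational(77, 73), Mul(Rational(-1, 89), N), Mul(Rational(155, 89), j)) (Function('W')(N, j) = Add(Mul(Add(Mul(-155, j), N), Pow(-89, -1)), Mul(-154, Pow(-146, -1))) = Add(Mul(Add(N, Mul(-155, j)), Rational(-1, 89)), Mul(-154, Rational(-1, 146))) = Add(Add(Mul(Rational(-1, 89), N), Mul(Rational(155, 89), j)), Rational(77, 73)) = Add(Rational(77, 73), Mul(Rational(-1, 89), N), Mul(Rational(155, 89), j)))
Mul(Add(-1144, -24862), Pow(Function('W')(205, -123), -1)) = Mul(Add(-1144, -24862), Pow(Add(Rational(77, 73), Mul(Rational(-1, 89), 205), Mul(Rational(155, 89), -123)), -1)) = Mul(-26006, Pow(Add(Rational(77, 73), Rational(-205, 89), Rational(-19065, 89)), -1)) = Mul(-26006, Pow(Rational(-1399857, 6497), -1)) = Mul(-26006, Rational(-6497, 1399857)) = Rational(168960982, 1399857)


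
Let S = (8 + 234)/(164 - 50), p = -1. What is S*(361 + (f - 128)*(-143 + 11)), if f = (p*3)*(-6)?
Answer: 1800601/57 ≈ 31590.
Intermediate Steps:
f = 18 (f = -1*3*(-6) = -3*(-6) = 18)
S = 121/57 (S = 242/114 = 242*(1/114) = 121/57 ≈ 2.1228)
S*(361 + (f - 128)*(-143 + 11)) = 121*(361 + (18 - 128)*(-143 + 11))/57 = 121*(361 - 110*(-132))/57 = 121*(361 + 14520)/57 = (121/57)*14881 = 1800601/57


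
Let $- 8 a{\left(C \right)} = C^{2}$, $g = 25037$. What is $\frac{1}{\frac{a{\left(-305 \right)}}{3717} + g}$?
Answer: $\frac{29736}{744407207} \approx 3.9946 \cdot 10^{-5}$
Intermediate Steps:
$a{\left(C \right)} = - \frac{C^{2}}{8}$
$\frac{1}{\frac{a{\left(-305 \right)}}{3717} + g} = \frac{1}{\frac{\left(- \frac{1}{8}\right) \left(-305\right)^{2}}{3717} + 25037} = \frac{1}{\left(- \frac{1}{8}\right) 93025 \cdot \frac{1}{3717} + 25037} = \frac{1}{\left(- \frac{93025}{8}\right) \frac{1}{3717} + 25037} = \frac{1}{- \frac{93025}{29736} + 25037} = \frac{1}{\frac{744407207}{29736}} = \frac{29736}{744407207}$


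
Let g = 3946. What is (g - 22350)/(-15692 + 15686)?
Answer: 9202/3 ≈ 3067.3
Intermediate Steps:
(g - 22350)/(-15692 + 15686) = (3946 - 22350)/(-15692 + 15686) = -18404/(-6) = -18404*(-1/6) = 9202/3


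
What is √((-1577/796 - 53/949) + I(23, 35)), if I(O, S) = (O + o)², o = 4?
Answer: √103707669232505/377702 ≈ 26.962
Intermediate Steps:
I(O, S) = (4 + O)² (I(O, S) = (O + 4)² = (4 + O)²)
√((-1577/796 - 53/949) + I(23, 35)) = √((-1577/796 - 53/949) + (4 + 23)²) = √((-1577*1/796 - 53*1/949) + 27²) = √((-1577/796 - 53/949) + 729) = √(-1538761/755404 + 729) = √(549150755/755404) = √103707669232505/377702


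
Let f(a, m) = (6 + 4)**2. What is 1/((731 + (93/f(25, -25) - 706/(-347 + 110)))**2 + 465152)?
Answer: 561690000/564634994390281 ≈ 9.9478e-7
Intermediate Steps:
f(a, m) = 100 (f(a, m) = 10**2 = 100)
1/((731 + (93/f(25, -25) - 706/(-347 + 110)))**2 + 465152) = 1/((731 + (93/100 - 706/(-347 + 110)))**2 + 465152) = 1/((731 + (93*(1/100) - 706/(-237)))**2 + 465152) = 1/((731 + (93/100 - 706*(-1/237)))**2 + 465152) = 1/((731 + (93/100 + 706/237))**2 + 465152) = 1/((731 + 92641/23700)**2 + 465152) = 1/((17417341/23700)**2 + 465152) = 1/(303363767510281/561690000 + 465152) = 1/(564634994390281/561690000) = 561690000/564634994390281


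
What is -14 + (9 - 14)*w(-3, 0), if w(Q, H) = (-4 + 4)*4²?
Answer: -14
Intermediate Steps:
w(Q, H) = 0 (w(Q, H) = 0*16 = 0)
-14 + (9 - 14)*w(-3, 0) = -14 + (9 - 14)*0 = -14 - 5*0 = -14 + 0 = -14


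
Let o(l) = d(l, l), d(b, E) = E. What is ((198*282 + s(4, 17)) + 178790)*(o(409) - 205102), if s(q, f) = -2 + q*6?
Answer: -48030803064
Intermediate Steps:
o(l) = l
s(q, f) = -2 + 6*q
((198*282 + s(4, 17)) + 178790)*(o(409) - 205102) = ((198*282 + (-2 + 6*4)) + 178790)*(409 - 205102) = ((55836 + (-2 + 24)) + 178790)*(-204693) = ((55836 + 22) + 178790)*(-204693) = (55858 + 178790)*(-204693) = 234648*(-204693) = -48030803064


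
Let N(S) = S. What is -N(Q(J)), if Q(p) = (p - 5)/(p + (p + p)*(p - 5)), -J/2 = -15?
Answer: -5/306 ≈ -0.016340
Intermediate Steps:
J = 30 (J = -2*(-15) = 30)
Q(p) = (-5 + p)/(p + 2*p*(-5 + p)) (Q(p) = (-5 + p)/(p + (2*p)*(-5 + p)) = (-5 + p)/(p + 2*p*(-5 + p)))
-N(Q(J)) = -(-5 + 30)/(30*(-9 + 2*30)) = -25/(30*(-9 + 60)) = -25/(30*51) = -1*5/306 = -5/306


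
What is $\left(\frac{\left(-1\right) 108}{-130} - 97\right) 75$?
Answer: $- \frac{93765}{13} \approx -7212.7$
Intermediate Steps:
$\left(\frac{\left(-1\right) 108}{-130} - 97\right) 75 = \left(\left(-108\right) \left(- \frac{1}{130}\right) - 97\right) 75 = \left(\frac{54}{65} - 97\right) 75 = \left(- \frac{6251}{65}\right) 75 = - \frac{93765}{13}$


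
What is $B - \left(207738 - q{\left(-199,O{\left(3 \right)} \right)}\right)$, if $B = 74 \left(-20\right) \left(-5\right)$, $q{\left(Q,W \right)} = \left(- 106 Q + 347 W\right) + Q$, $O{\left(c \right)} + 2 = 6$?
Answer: $-178055$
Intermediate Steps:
$O{\left(c \right)} = 4$ ($O{\left(c \right)} = -2 + 6 = 4$)
$q{\left(Q,W \right)} = - 105 Q + 347 W$
$B = 7400$ ($B = \left(-1480\right) \left(-5\right) = 7400$)
$B - \left(207738 - q{\left(-199,O{\left(3 \right)} \right)}\right) = 7400 - \left(207738 - \left(\left(-105\right) \left(-199\right) + 347 \cdot 4\right)\right) = 7400 - \left(207738 - \left(20895 + 1388\right)\right) = 7400 - \left(207738 - 22283\right) = 7400 - 185455 = -178055$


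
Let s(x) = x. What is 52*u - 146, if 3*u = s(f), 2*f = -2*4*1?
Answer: -646/3 ≈ -215.33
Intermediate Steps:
f = -4 (f = (-2*4*1)/2 = (-8*1)/2 = (½)*(-8) = -4)
u = -4/3 (u = (⅓)*(-4) = -4/3 ≈ -1.3333)
52*u - 146 = 52*(-4/3) - 146 = -208/3 - 146 = -646/3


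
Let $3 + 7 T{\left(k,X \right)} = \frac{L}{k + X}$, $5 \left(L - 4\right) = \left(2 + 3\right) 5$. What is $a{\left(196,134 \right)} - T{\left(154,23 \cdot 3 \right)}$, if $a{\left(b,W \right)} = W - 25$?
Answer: $\frac{170809}{1561} \approx 109.42$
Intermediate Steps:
$a{\left(b,W \right)} = -25 + W$
$L = 9$ ($L = 4 + \frac{\left(2 + 3\right) 5}{5} = 4 + \frac{5 \cdot 5}{5} = 4 + \frac{1}{5} \cdot 25 = 4 + 5 = 9$)
$T{\left(k,X \right)} = - \frac{3}{7} + \frac{9}{7 \left(X + k\right)}$ ($T{\left(k,X \right)} = - \frac{3}{7} + \frac{9 \frac{1}{k + X}}{7} = - \frac{3}{7} + \frac{9 \frac{1}{X + k}}{7} = - \frac{3}{7} + \frac{9}{7 \left(X + k\right)}$)
$a{\left(196,134 \right)} - T{\left(154,23 \cdot 3 \right)} = \left(-25 + 134\right) - \frac{3 \left(3 - 23 \cdot 3 - 154\right)}{7 \left(23 \cdot 3 + 154\right)} = 109 - \frac{3 \left(3 - 69 - 154\right)}{7 \left(69 + 154\right)} = 109 - \frac{3 \left(3 - 69 - 154\right)}{7 \cdot 223} = 109 - \frac{3}{7} \cdot \frac{1}{223} \left(-220\right) = 109 - - \frac{660}{1561} = 109 + \frac{660}{1561} = \frac{170809}{1561}$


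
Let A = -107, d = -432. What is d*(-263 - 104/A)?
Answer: 12111984/107 ≈ 1.1320e+5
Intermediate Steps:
d*(-263 - 104/A) = -432*(-263 - 104/(-107)) = -432*(-263 - 104*(-1/107)) = -432*(-263 + 104/107) = -432*(-28037/107) = 12111984/107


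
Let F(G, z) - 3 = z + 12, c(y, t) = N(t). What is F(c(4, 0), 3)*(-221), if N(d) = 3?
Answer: -3978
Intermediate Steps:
c(y, t) = 3
F(G, z) = 15 + z (F(G, z) = 3 + (z + 12) = 3 + (12 + z) = 15 + z)
F(c(4, 0), 3)*(-221) = (15 + 3)*(-221) = 18*(-221) = -3978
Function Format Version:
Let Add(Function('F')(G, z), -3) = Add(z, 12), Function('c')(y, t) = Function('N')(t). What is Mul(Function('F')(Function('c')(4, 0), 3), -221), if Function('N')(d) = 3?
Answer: -3978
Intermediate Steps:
Function('c')(y, t) = 3
Function('F')(G, z) = Add(15, z) (Function('F')(G, z) = Add(3, Add(z, 12)) = Add(3, Add(12, z)) = Add(15, z))
Mul(Function('F')(Function('c')(4, 0), 3), -221) = Mul(Add(15, 3), -221) = Mul(18, -221) = -3978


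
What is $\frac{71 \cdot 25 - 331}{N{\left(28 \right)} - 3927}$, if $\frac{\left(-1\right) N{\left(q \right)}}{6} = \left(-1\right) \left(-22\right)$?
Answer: $- \frac{1444}{4059} \approx -0.35575$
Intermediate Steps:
$N{\left(q \right)} = -132$ ($N{\left(q \right)} = - 6 \left(\left(-1\right) \left(-22\right)\right) = \left(-6\right) 22 = -132$)
$\frac{71 \cdot 25 - 331}{N{\left(28 \right)} - 3927} = \frac{71 \cdot 25 - 331}{-132 - 3927} = \frac{1775 - 331}{-4059} = 1444 \left(- \frac{1}{4059}\right) = - \frac{1444}{4059}$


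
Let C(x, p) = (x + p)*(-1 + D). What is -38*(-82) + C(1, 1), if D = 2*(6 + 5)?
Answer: 3158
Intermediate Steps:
D = 22 (D = 2*11 = 22)
C(x, p) = 21*p + 21*x (C(x, p) = (x + p)*(-1 + 22) = (p + x)*21 = 21*p + 21*x)
-38*(-82) + C(1, 1) = -38*(-82) + (21*1 + 21*1) = 3116 + (21 + 21) = 3116 + 42 = 3158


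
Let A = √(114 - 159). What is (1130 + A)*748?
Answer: 845240 + 2244*I*√5 ≈ 8.4524e+5 + 5017.7*I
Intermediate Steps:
A = 3*I*√5 (A = √(-45) = 3*I*√5 ≈ 6.7082*I)
(1130 + A)*748 = (1130 + 3*I*√5)*748 = 845240 + 2244*I*√5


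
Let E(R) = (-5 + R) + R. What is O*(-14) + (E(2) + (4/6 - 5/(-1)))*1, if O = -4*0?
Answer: 14/3 ≈ 4.6667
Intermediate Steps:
E(R) = -5 + 2*R
O = 0
O*(-14) + (E(2) + (4/6 - 5/(-1)))*1 = 0*(-14) + ((-5 + 2*2) + (4/6 - 5/(-1)))*1 = 0 + ((-5 + 4) + (4*(⅙) - 5*(-1)))*1 = 0 + (-1 + (⅔ + 5))*1 = 0 + (-1 + 17/3)*1 = 0 + (14/3)*1 = 0 + 14/3 = 14/3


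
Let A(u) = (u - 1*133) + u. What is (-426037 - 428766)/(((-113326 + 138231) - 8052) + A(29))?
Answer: -854803/16778 ≈ -50.948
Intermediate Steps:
A(u) = -133 + 2*u (A(u) = (u - 133) + u = (-133 + u) + u = -133 + 2*u)
(-426037 - 428766)/(((-113326 + 138231) - 8052) + A(29)) = (-426037 - 428766)/(((-113326 + 138231) - 8052) + (-133 + 2*29)) = -854803/((24905 - 8052) + (-133 + 58)) = -854803/(16853 - 75) = -854803/16778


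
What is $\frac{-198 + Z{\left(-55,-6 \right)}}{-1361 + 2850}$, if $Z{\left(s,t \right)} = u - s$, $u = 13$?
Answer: $- \frac{130}{1489} \approx -0.087307$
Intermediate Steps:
$Z{\left(s,t \right)} = 13 - s$
$\frac{-198 + Z{\left(-55,-6 \right)}}{-1361 + 2850} = \frac{-198 + \left(13 - -55\right)}{-1361 + 2850} = \frac{-198 + \left(13 + 55\right)}{1489} = \left(-198 + 68\right) \frac{1}{1489} = \left(-130\right) \frac{1}{1489} = - \frac{130}{1489}$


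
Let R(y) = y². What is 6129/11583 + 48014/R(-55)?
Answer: 1934971/117975 ≈ 16.402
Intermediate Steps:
6129/11583 + 48014/R(-55) = 6129/11583 + 48014/((-55)²) = 6129*(1/11583) + 48014/3025 = 227/429 + 48014*(1/3025) = 227/429 + 48014/3025 = 1934971/117975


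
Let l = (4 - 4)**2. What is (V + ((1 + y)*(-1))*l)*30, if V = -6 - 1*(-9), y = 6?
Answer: 90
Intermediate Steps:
V = 3 (V = -6 + 9 = 3)
l = 0 (l = 0**2 = 0)
(V + ((1 + y)*(-1))*l)*30 = (3 + ((1 + 6)*(-1))*0)*30 = (3 + (7*(-1))*0)*30 = (3 - 7*0)*30 = (3 + 0)*30 = 3*30 = 90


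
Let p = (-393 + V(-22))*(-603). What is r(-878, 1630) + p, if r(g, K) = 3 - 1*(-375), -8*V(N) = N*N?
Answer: 547677/2 ≈ 2.7384e+5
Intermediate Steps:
V(N) = -N**2/8 (V(N) = -N*N/8 = -N**2/8)
r(g, K) = 378 (r(g, K) = 3 + 375 = 378)
p = 546921/2 (p = (-393 - 1/8*(-22)**2)*(-603) = (-393 - 1/8*484)*(-603) = (-393 - 121/2)*(-603) = -907/2*(-603) = 546921/2 ≈ 2.7346e+5)
r(-878, 1630) + p = 378 + 546921/2 = 547677/2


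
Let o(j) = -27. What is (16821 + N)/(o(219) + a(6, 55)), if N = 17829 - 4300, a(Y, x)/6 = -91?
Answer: -30350/573 ≈ -52.967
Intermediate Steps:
a(Y, x) = -546 (a(Y, x) = 6*(-91) = -546)
N = 13529
(16821 + N)/(o(219) + a(6, 55)) = (16821 + 13529)/(-27 - 546) = 30350/(-573) = 30350*(-1/573) = -30350/573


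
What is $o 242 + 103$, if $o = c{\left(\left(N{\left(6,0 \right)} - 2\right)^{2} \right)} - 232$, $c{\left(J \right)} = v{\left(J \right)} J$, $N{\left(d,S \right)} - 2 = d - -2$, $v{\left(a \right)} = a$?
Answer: $935191$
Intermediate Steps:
$N{\left(d,S \right)} = 4 + d$ ($N{\left(d,S \right)} = 2 + \left(d - -2\right) = 2 + \left(d + 2\right) = 2 + \left(2 + d\right) = 4 + d$)
$c{\left(J \right)} = J^{2}$ ($c{\left(J \right)} = J J = J^{2}$)
$o = 3864$ ($o = \left(\left(\left(4 + 6\right) - 2\right)^{2}\right)^{2} - 232 = \left(\left(10 - 2\right)^{2}\right)^{2} - 232 = \left(8^{2}\right)^{2} - 232 = 64^{2} - 232 = 4096 - 232 = 3864$)
$o 242 + 103 = 3864 \cdot 242 + 103 = 935088 + 103 = 935191$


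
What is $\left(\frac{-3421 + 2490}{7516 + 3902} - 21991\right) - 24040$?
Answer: $- \frac{525582889}{11418} \approx -46031.0$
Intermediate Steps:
$\left(\frac{-3421 + 2490}{7516 + 3902} - 21991\right) - 24040 = \left(- \frac{931}{11418} - 21991\right) - 24040 = - \frac{251094169}{11418} - 24040 = - \frac{525582889}{11418}$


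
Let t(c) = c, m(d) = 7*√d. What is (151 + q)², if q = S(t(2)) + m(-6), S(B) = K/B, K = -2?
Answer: 22206 + 2100*I*√6 ≈ 22206.0 + 5143.9*I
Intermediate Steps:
S(B) = -2/B
q = -1 + 7*I*√6 (q = -2/2 + 7*√(-6) = -2*½ + 7*(I*√6) = -1 + 7*I*√6 ≈ -1.0 + 17.146*I)
(151 + q)² = (151 + (-1 + 7*I*√6))² = (150 + 7*I*√6)²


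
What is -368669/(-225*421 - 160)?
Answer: 52667/13555 ≈ 3.8854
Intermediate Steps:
-368669/(-225*421 - 160) = -368669/(-94725 - 160) = -368669/(-94885) = -368669*(-1/94885) = 52667/13555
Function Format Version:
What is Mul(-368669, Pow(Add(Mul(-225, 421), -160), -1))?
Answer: Rational(52667, 13555) ≈ 3.8854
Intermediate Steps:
Mul(-368669, Pow(Add(Mul(-225, 421), -160), -1)) = Mul(-368669, Pow(Add(-94725, -160), -1)) = Mul(-368669, Pow(-94885, -1)) = Mul(-368669, Rational(-1, 94885)) = Rational(52667, 13555)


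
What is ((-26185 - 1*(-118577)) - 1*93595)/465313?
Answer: -1203/465313 ≈ -0.0025854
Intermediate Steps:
((-26185 - 1*(-118577)) - 1*93595)/465313 = ((-26185 + 118577) - 93595)*(1/465313) = (92392 - 93595)*(1/465313) = -1203*1/465313 = -1203/465313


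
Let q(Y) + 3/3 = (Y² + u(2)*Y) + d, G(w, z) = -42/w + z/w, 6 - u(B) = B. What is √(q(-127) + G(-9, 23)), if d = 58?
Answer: √141121/3 ≈ 125.22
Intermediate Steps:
u(B) = 6 - B
q(Y) = 57 + Y² + 4*Y (q(Y) = -1 + ((Y² + (6 - 1*2)*Y) + 58) = -1 + ((Y² + (6 - 2)*Y) + 58) = -1 + ((Y² + 4*Y) + 58) = -1 + (58 + Y² + 4*Y) = 57 + Y² + 4*Y)
√(q(-127) + G(-9, 23)) = √((57 + (-127)² + 4*(-127)) + (-42 + 23)/(-9)) = √((57 + 16129 - 508) - ⅑*(-19)) = √(15678 + 19/9) = √(141121/9) = √141121/3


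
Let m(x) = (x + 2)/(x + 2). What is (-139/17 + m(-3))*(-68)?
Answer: 488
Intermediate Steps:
m(x) = 1 (m(x) = (2 + x)/(2 + x) = 1)
(-139/17 + m(-3))*(-68) = (-139/17 + 1)*(-68) = -122/17*(-68) = 488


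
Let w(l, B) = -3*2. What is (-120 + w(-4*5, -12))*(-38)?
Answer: 4788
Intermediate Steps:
w(l, B) = -6
(-120 + w(-4*5, -12))*(-38) = (-120 - 6)*(-38) = -126*(-38) = 4788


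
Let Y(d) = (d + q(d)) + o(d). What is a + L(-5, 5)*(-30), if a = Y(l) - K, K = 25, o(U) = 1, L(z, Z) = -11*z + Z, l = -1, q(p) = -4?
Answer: -1829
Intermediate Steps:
L(z, Z) = Z - 11*z
Y(d) = -3 + d (Y(d) = (d - 4) + 1 = (-4 + d) + 1 = -3 + d)
a = -29 (a = (-3 - 1) - 1*25 = -4 - 25 = -29)
a + L(-5, 5)*(-30) = -29 + (5 - 11*(-5))*(-30) = -29 + (5 + 55)*(-30) = -29 + 60*(-30) = -29 - 1800 = -1829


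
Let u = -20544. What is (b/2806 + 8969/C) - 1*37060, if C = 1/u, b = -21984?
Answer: -258567573980/1403 ≈ -1.8430e+8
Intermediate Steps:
C = -1/20544 (C = 1/(-20544) = -1/20544 ≈ -4.8676e-5)
(b/2806 + 8969/C) - 1*37060 = (-21984/2806 + 8969/(-1/20544)) - 1*37060 = (-21984*1/2806 + 8969*(-20544)) - 37060 = (-10992/1403 - 184259136) - 37060 = -258515578800/1403 - 37060 = -258567573980/1403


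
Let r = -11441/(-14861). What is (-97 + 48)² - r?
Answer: 35669820/14861 ≈ 2400.2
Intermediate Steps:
r = 11441/14861 (r = -11441*(-1/14861) = 11441/14861 ≈ 0.76987)
(-97 + 48)² - r = (-97 + 48)² - 1*11441/14861 = (-49)² - 11441/14861 = 2401 - 11441/14861 = 35669820/14861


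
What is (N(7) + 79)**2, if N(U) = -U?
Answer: 5184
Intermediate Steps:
(N(7) + 79)**2 = (-1*7 + 79)**2 = (-7 + 79)**2 = 72**2 = 5184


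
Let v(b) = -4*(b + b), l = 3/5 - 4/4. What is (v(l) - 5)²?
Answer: 81/25 ≈ 3.2400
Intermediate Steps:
l = -⅖ (l = 3*(⅕) - 4*¼ = ⅗ - 1 = -⅖ ≈ -0.40000)
v(b) = -8*b
(v(l) - 5)² = (-8*(-⅖) - 5)² = (16/5 - 5)² = (-9/5)² = 81/25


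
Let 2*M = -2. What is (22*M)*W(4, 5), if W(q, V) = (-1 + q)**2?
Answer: -198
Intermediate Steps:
M = -1 (M = (1/2)*(-2) = -1)
(22*M)*W(4, 5) = (22*(-1))*(-1 + 4)**2 = -22*3**2 = -22*9 = -198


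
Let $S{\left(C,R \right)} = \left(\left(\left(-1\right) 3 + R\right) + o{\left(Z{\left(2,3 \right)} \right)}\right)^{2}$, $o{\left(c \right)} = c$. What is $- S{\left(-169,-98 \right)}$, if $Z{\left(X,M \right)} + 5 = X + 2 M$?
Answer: $-9604$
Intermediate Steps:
$Z{\left(X,M \right)} = -5 + X + 2 M$ ($Z{\left(X,M \right)} = -5 + \left(X + 2 M\right) = -5 + X + 2 M$)
$S{\left(C,R \right)} = R^{2}$ ($S{\left(C,R \right)} = \left(\left(\left(-1\right) 3 + R\right) + \left(-5 + 2 + 2 \cdot 3\right)\right)^{2} = \left(\left(-3 + R\right) + \left(-5 + 2 + 6\right)\right)^{2} = \left(\left(-3 + R\right) + 3\right)^{2} = R^{2}$)
$- S{\left(-169,-98 \right)} = - \left(-98\right)^{2} = \left(-1\right) 9604 = -9604$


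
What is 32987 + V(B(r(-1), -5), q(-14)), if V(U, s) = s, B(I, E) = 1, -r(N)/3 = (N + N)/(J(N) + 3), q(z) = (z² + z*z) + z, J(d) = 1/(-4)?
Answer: 33365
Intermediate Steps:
J(d) = -¼
q(z) = z + 2*z² (q(z) = (z² + z²) + z = 2*z² + z = z + 2*z²)
r(N) = -24*N/11 (r(N) = -3*(N + N)/(-¼ + 3) = -3*2*N/11/4 = -3*2*N*4/11 = -24*N/11)
32987 + V(B(r(-1), -5), q(-14)) = 32987 - 14*(1 + 2*(-14)) = 32987 - 14*(1 - 28) = 32987 - 14*(-27) = 32987 + 378 = 33365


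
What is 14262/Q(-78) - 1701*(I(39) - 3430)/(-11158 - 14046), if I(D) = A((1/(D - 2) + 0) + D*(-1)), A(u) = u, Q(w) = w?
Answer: -1263728593/3030781 ≈ -416.96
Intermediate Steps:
I(D) = 1/(-2 + D) - D (I(D) = (1/(D - 2) + 0) + D*(-1) = (1/(-2 + D) + 0) - D = 1/(-2 + D) - D)
14262/Q(-78) - 1701*(I(39) - 3430)/(-11158 - 14046) = 14262/(-78) - 1701*((1 - 1*39*(-2 + 39))/(-2 + 39) - 3430)/(-11158 - 14046) = 14262*(-1/78) - 1701/((-25204/((1 - 1*39*37)/37 - 3430))) = -2377/13 - (2917215/12602 - 1701*(1 - 1443)/932548) = -2377/13 - 1701/((-25204/((1/37)*(-1442) - 3430))) = -2377/13 - 1701/((-25204/(-1442/37 - 3430))) = -2377/13 - 1701/((-25204/(-128352/37))) = -2377/13 - 1701/((-25204*(-37/128352))) = -2377/13 - 1701/233137/32088 = -2377/13 - 1701*32088/233137 = -2377/13 - 54581688/233137 = -1263728593/3030781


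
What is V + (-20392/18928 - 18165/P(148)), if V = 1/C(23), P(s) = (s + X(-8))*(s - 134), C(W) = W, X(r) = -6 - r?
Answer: -5269767/544180 ≈ -9.6839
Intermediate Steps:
P(s) = (-134 + s)*(2 + s) (P(s) = (s + (-6 - 1*(-8)))*(s - 134) = (s + (-6 + 8))*(-134 + s) = (s + 2)*(-134 + s) = (2 + s)*(-134 + s) = (-134 + s)*(2 + s))
V = 1/23 ≈ 0.043478
V + (-20392/18928 - 18165/P(148)) = 1/23 + (-20392/18928 - 18165/(-268 + 148² - 132*148)) = 1/23 + (-20392*1/18928 - 18165/(-268 + 21904 - 19536)) = 1/23 + (-2549/2366 - 18165/2100) = 1/23 + (-2549/2366 - 18165*1/2100) = 1/23 + (-2549/2366 - 173/20) = 1/23 - 230149/23660 = -5269767/544180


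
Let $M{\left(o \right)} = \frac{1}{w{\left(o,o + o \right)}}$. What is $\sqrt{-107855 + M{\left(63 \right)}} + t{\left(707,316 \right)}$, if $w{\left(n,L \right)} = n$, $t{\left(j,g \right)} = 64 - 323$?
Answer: $-259 + \frac{4 i \sqrt{2972753}}{21} \approx -259.0 + 328.41 i$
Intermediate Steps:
$t{\left(j,g \right)} = -259$ ($t{\left(j,g \right)} = 64 - 323 = -259$)
$M{\left(o \right)} = \frac{1}{o}$
$\sqrt{-107855 + M{\left(63 \right)}} + t{\left(707,316 \right)} = \sqrt{-107855 + \frac{1}{63}} - 259 = \sqrt{- \frac{6794864}{63}} - 259 = \frac{4 i \sqrt{2972753}}{21} - 259 = -259 + \frac{4 i \sqrt{2972753}}{21}$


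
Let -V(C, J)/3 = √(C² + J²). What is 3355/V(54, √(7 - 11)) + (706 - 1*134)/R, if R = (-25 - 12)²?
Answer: 572/1369 - 3355*√182/2184 ≈ -20.306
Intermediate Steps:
R = 1369 (R = (-37)² = 1369)
V(C, J) = -3*√(C² + J²)
3355/V(54, √(7 - 11)) + (706 - 1*134)/R = 3355/((-3*√(54² + (√(7 - 11))²))) + (706 - 1*134)/1369 = 3355/((-3*√(2916 + (√(-4))²))) + (706 - 134)*(1/1369) = 3355/((-3*√(2916 + (2*I)²))) + 572*(1/1369) = 3355/((-3*√(2916 - 4))) + 572/1369 = 3355/((-12*√182)) + 572/1369 = 3355*(-√182/2184) + 572/1369 = -3355*√182/2184 + 572/1369 = 572/1369 - 3355*√182/2184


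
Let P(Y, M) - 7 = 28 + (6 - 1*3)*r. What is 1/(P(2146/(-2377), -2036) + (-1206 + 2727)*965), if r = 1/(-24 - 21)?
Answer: 15/22016999 ≈ 6.8129e-7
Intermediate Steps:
r = -1/45 (r = 1/(-45) = -1/45 ≈ -0.022222)
P(Y, M) = 524/15 (P(Y, M) = 7 + (28 + (6 - 1*3)*(-1/45)) = 7 + (28 + (6 - 3)*(-1/45)) = 7 + (28 + 3*(-1/45)) = 7 + (28 - 1/15) = 7 + 419/15 = 524/15)
1/(P(2146/(-2377), -2036) + (-1206 + 2727)*965) = 1/(524/15 + (-1206 + 2727)*965) = 1/(524/15 + 1521*965) = 1/(524/15 + 1467765) = 1/(22016999/15) = 15/22016999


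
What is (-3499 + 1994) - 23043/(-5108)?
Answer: -7664497/5108 ≈ -1500.5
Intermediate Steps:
(-3499 + 1994) - 23043/(-5108) = -1505 - 23043*(-1/5108) = -1505 + 23043/5108 = -7664497/5108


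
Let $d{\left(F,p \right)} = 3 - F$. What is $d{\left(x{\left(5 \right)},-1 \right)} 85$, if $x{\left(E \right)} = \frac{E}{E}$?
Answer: $170$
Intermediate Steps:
$x{\left(E \right)} = 1$
$d{\left(x{\left(5 \right)},-1 \right)} 85 = \left(3 - 1\right) 85 = 2 \cdot 85 = 170$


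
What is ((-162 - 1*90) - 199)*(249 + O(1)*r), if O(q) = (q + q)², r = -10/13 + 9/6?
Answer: -1477025/13 ≈ -1.1362e+5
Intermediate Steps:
r = 19/26 (r = -10*1/13 + 9*(⅙) = -10/13 + 3/2 = 19/26 ≈ 0.73077)
O(q) = 4*q² (O(q) = (2*q)² = 4*q²)
((-162 - 1*90) - 199)*(249 + O(1)*r) = ((-162 - 1*90) - 199)*(249 + (4*1²)*(19/26)) = ((-162 - 90) - 199)*(249 + (4*1)*(19/26)) = (-252 - 199)*(249 + 4*(19/26)) = -451*(249 + 38/13) = -451*3275/13 = -1477025/13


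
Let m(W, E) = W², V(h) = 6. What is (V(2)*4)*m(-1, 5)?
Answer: 24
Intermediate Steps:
(V(2)*4)*m(-1, 5) = (6*4)*(-1)² = 24*1 = 24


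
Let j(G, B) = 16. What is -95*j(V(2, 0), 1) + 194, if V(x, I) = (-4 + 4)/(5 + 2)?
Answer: -1326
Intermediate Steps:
V(x, I) = 0 (V(x, I) = 0/7 = 0*(1/7) = 0)
-95*j(V(2, 0), 1) + 194 = -95*16 + 194 = -1520 + 194 = -1326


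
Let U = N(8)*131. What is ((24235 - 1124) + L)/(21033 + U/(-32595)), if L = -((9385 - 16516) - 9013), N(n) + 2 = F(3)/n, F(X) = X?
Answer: 10236133800/5484566783 ≈ 1.8664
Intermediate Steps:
N(n) = -2 + 3/n
L = 16144 (L = -(-7131 - 9013) = -1*(-16144) = 16144)
U = -1703/8 (U = (-2 + 3/8)*131 = -13/8*131 = -1703/8 ≈ -212.88)
((24235 - 1124) + L)/(21033 + U/(-32595)) = ((24235 - 1124) + 16144)/(21033 - 1703/8/(-32595)) = (23111 + 16144)/(21033 - 1703/8*(-1/32595)) = 39255/(21033 + 1703/260760) = 39255/(5484566783/260760) = 39255*(260760/5484566783) = 10236133800/5484566783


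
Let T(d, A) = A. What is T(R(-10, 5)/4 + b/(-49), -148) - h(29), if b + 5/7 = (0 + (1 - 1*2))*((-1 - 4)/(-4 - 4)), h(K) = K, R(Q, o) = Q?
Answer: -177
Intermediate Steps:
b = -75/56 (b = -5/7 + (0 + (1 - 1*2))*((-1 - 4)/(-4 - 4)) = -5/7 + (0 + (1 - 2))*(-5/(-8)) = -5/7 + (0 - 1)*(-5*(-1/8)) = -5/7 - 1*5/8 = -5/7 - 5/8 = -75/56 ≈ -1.3393)
T(R(-10, 5)/4 + b/(-49), -148) - h(29) = -148 - 1*29 = -148 - 29 = -177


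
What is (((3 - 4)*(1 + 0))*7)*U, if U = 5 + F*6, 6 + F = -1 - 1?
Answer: 301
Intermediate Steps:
F = -8 (F = -6 + (-1 - 1) = -6 - 2 = -8)
U = -43 (U = 5 - 8*6 = 5 - 48 = -43)
(((3 - 4)*(1 + 0))*7)*U = (((3 - 4)*(1 + 0))*7)*(-43) = (-1*1*7)*(-43) = -1*7*(-43) = -7*(-43) = 301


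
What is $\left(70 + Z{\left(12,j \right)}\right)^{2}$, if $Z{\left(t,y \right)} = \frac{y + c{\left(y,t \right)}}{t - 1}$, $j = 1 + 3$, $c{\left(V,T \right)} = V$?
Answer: $\frac{605284}{121} \approx 5002.3$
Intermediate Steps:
$j = 4$
$Z{\left(t,y \right)} = \frac{2 y}{-1 + t}$ ($Z{\left(t,y \right)} = \frac{y + y}{t - 1} = \frac{2 y}{-1 + t}$)
$\left(70 + Z{\left(12,j \right)}\right)^{2} = \left(70 + 2 \cdot 4 \frac{1}{-1 + 12}\right)^{2} = \left(70 + 2 \cdot 4 \cdot \frac{1}{11}\right)^{2} = \left(70 + \frac{8}{11}\right)^{2} = \left(\frac{778}{11}\right)^{2} = \frac{605284}{121}$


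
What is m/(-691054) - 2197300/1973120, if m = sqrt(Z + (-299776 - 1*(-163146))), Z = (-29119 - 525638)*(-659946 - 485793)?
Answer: -109865/98656 - sqrt(635606593793)/691054 ≈ -2.2673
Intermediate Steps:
Z = 635606730423 (Z = -554757*(-1145739) = 635606730423)
m = sqrt(635606593793) (m = sqrt(635606730423 + (-299776 - 1*(-163146))) = sqrt(635606730423 + (-299776 + 163146)) = sqrt(635606730423 - 136630) = sqrt(635606593793) ≈ 7.9725e+5)
m/(-691054) - 2197300/1973120 = sqrt(635606593793)/(-691054) - 2197300/1973120 = sqrt(635606593793)*(-1/691054) - 2197300*1/1973120 = -sqrt(635606593793)/691054 - 109865/98656 = -109865/98656 - sqrt(635606593793)/691054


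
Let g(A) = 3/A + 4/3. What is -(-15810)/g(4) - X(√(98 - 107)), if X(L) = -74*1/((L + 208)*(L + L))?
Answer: 1641950527/216365 - 7696*I/129819 ≈ 7588.8 - 0.059283*I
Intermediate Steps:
g(A) = 4/3 + 3/A (g(A) = 3/A + 4*(⅓) = 3/A + 4/3 = 4/3 + 3/A)
X(L) = -37/(L*(208 + L)) (X(L) = -74*1/(2*L*(208 + L)) = -37/(L*(208 + L)))
-(-15810)/g(4) - X(√(98 - 107)) = -(-15810)/(4/3 + 3/4) - (-37)/((√(98 - 107))*(208 + √(98 - 107))) = -(-15810)/(4/3 + 3*(¼)) - (-37)/((√(-9))*(208 + √(-9))) = -(-15810)/(4/3 + ¾) - (-37)/((3*I)*(208 + 3*I)) = -(-15810)/25/12 - (-37)*(-I/3)*(208 - 3*I)/43273 = -(-15810)*12/25 - 37*I*(208 - 3*I)/129819 = -7905*(-24/25) - 37*I*(208 - 3*I)/129819 = 37944/5 - 37*I*(208 - 3*I)/129819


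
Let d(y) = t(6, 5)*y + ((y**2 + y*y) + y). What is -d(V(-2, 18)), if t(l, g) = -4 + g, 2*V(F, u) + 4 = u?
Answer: -112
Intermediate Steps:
V(F, u) = -2 + u/2
d(y) = 2*y + 2*y**2 (d(y) = (-4 + 5)*y + ((y**2 + y*y) + y) = 1*y + ((y**2 + y**2) + y) = y + (2*y**2 + y) = y + (y + 2*y**2) = 2*y + 2*y**2)
-d(V(-2, 18)) = -2*(-2 + (1/2)*18)*(1 + (-2 + (1/2)*18)) = -2*(-2 + 9)*(1 + (-2 + 9)) = -2*7*(1 + 7) = -2*7*8 = -1*112 = -112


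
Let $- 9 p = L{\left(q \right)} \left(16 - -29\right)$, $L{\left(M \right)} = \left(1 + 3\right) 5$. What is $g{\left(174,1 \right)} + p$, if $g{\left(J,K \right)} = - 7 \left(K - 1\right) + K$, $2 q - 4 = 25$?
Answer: $-99$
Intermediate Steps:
$q = \frac{29}{2}$ ($q = 2 + \frac{1}{2} \cdot 25 = 2 + \frac{25}{2} = \frac{29}{2} \approx 14.5$)
$g{\left(J,K \right)} = 7 - 6 K$ ($g{\left(J,K \right)} = - 7 \left(-1 + K\right) + K = \left(7 - 7 K\right) + K = 7 - 6 K$)
$L{\left(M \right)} = 20$ ($L{\left(M \right)} = 4 \cdot 5 = 20$)
$p = -100$ ($p = - \frac{20 \left(16 - -29\right)}{9} = - \frac{20 \left(16 + 29\right)}{9} = - \frac{20 \cdot 45}{9} = \left(- \frac{1}{9}\right) 900 = -100$)
$g{\left(174,1 \right)} + p = \left(7 - 6\right) - 100 = 1 - 100 = -99$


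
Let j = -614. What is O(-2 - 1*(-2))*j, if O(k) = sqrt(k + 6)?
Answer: -614*sqrt(6) ≈ -1504.0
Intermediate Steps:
O(k) = sqrt(6 + k)
O(-2 - 1*(-2))*j = sqrt(6 + (-2 - 1*(-2)))*(-614) = sqrt(6 + (-2 + 2))*(-614) = sqrt(6 + 0)*(-614) = sqrt(6)*(-614) = -614*sqrt(6)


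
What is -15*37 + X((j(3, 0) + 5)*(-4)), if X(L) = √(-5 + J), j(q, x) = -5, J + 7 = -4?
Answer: -555 + 4*I ≈ -555.0 + 4.0*I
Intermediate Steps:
J = -11 (J = -7 - 4 = -11)
X(L) = 4*I (X(L) = √(-5 - 11) = √(-16) = 4*I)
-15*37 + X((j(3, 0) + 5)*(-4)) = -15*37 + 4*I = -555 + 4*I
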